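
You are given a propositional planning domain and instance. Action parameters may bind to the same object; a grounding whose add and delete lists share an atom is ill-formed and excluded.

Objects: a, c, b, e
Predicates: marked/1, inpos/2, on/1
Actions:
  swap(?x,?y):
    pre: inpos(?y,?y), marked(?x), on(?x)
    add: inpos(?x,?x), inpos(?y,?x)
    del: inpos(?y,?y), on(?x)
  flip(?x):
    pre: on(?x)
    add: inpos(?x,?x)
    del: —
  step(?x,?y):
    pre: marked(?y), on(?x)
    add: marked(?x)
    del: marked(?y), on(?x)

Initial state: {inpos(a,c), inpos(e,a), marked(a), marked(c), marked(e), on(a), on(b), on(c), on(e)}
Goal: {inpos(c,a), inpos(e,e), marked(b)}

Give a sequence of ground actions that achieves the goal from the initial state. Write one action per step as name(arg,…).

1. flip(c)  →  {inpos(a,c), inpos(c,c), inpos(e,a), marked(a), marked(c), marked(e), on(a), on(b), on(c), on(e)}
2. swap(a,c)  →  {inpos(a,a), inpos(a,c), inpos(c,a), inpos(e,a), marked(a), marked(c), marked(e), on(b), on(c), on(e)}
3. swap(e,a)  →  {inpos(a,c), inpos(a,e), inpos(c,a), inpos(e,a), inpos(e,e), marked(a), marked(c), marked(e), on(b), on(c)}
4. step(b,a)  →  {inpos(a,c), inpos(a,e), inpos(c,a), inpos(e,a), inpos(e,e), marked(b), marked(c), marked(e), on(c)}

flip(c); swap(a,c); swap(e,a); step(b,a)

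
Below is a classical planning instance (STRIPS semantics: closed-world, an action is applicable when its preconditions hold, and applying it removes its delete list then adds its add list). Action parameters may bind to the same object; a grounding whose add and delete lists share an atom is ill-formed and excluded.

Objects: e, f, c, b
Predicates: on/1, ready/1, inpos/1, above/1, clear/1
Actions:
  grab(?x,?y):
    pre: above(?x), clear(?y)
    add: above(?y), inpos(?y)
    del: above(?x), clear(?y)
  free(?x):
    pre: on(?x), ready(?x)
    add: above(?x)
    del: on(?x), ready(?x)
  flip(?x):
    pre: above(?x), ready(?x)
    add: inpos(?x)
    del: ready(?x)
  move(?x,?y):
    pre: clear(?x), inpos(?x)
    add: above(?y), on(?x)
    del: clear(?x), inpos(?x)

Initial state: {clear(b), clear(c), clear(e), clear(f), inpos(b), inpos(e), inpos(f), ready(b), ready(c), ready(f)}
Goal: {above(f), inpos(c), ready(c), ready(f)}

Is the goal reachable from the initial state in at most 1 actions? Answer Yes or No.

No

1. move(e,e)  →  {above(e), clear(b), clear(c), clear(f), inpos(b), inpos(f), on(e), ready(b), ready(c), ready(f)}
2. grab(e,c)  →  {above(c), clear(b), clear(f), inpos(b), inpos(c), inpos(f), on(e), ready(b), ready(c), ready(f)}
3. grab(c,f)  →  {above(f), clear(b), inpos(b), inpos(c), inpos(f), on(e), ready(b), ready(c), ready(f)}
optimal plan length = 3; 3 > 1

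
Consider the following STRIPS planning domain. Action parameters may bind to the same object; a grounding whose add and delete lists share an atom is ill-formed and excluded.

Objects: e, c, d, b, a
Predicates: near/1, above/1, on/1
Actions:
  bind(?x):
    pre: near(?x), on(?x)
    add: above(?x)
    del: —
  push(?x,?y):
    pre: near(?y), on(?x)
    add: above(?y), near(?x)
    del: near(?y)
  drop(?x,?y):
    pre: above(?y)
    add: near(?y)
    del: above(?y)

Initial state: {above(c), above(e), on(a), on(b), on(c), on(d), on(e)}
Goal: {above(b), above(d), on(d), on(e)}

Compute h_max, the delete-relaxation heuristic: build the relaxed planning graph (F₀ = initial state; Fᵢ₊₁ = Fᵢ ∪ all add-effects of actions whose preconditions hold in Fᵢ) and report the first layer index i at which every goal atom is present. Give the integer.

3

F0 = init (7 atoms)
F1 = F0 ∪ {near(c), near(e)}  (9 atoms)
F2 = F1 ∪ {near(a), near(b), near(d)}  (12 atoms)
F3 = F2 ∪ {above(a), above(b), above(d)}  (15 atoms)
goal ⊆ F3  ⇒  h_max = 3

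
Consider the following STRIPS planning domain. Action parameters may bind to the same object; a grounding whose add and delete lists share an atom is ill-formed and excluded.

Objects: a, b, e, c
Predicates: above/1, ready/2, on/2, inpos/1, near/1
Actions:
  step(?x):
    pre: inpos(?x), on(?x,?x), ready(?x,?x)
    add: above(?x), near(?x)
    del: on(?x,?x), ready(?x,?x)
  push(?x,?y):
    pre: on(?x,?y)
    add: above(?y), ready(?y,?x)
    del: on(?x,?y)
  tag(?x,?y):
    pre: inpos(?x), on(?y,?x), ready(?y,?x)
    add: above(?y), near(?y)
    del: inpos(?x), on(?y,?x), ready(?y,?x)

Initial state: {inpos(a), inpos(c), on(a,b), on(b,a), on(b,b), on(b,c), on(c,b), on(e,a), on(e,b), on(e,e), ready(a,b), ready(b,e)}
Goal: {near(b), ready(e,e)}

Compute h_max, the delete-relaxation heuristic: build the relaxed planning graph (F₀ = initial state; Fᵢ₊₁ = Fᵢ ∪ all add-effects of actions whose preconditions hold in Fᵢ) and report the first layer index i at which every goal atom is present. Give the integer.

2

F0 = init (12 atoms)
F1 = F0 ∪ {above(a), above(b), above(c), above(e), ready(a,e), ready(b,a), ready(b,b), ready(b,c), ready(c,b), ready(e,e)}  (22 atoms)
F2 = F1 ∪ {near(b)}  (23 atoms)
goal ⊆ F2  ⇒  h_max = 2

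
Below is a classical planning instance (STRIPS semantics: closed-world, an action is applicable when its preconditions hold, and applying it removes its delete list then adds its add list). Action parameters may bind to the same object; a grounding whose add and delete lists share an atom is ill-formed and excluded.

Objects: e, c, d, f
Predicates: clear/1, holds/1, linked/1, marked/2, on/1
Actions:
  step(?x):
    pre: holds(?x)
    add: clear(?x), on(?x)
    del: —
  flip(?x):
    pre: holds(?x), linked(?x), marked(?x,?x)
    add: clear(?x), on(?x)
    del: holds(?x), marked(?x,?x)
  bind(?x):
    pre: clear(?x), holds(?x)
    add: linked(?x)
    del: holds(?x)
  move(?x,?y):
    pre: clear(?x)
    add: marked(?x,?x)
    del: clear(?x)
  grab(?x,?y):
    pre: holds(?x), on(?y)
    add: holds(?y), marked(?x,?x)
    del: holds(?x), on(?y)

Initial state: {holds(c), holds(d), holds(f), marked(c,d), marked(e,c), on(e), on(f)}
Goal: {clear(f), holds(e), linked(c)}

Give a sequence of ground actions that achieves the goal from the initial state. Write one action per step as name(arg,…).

step(c); step(f); bind(c); grab(d,e)

1. step(c)  →  {clear(c), holds(c), holds(d), holds(f), marked(c,d), marked(e,c), on(c), on(e), on(f)}
2. step(f)  →  {clear(c), clear(f), holds(c), holds(d), holds(f), marked(c,d), marked(e,c), on(c), on(e), on(f)}
3. bind(c)  →  {clear(c), clear(f), holds(d), holds(f), linked(c), marked(c,d), marked(e,c), on(c), on(e), on(f)}
4. grab(d,e)  →  {clear(c), clear(f), holds(e), holds(f), linked(c), marked(c,d), marked(d,d), marked(e,c), on(c), on(f)}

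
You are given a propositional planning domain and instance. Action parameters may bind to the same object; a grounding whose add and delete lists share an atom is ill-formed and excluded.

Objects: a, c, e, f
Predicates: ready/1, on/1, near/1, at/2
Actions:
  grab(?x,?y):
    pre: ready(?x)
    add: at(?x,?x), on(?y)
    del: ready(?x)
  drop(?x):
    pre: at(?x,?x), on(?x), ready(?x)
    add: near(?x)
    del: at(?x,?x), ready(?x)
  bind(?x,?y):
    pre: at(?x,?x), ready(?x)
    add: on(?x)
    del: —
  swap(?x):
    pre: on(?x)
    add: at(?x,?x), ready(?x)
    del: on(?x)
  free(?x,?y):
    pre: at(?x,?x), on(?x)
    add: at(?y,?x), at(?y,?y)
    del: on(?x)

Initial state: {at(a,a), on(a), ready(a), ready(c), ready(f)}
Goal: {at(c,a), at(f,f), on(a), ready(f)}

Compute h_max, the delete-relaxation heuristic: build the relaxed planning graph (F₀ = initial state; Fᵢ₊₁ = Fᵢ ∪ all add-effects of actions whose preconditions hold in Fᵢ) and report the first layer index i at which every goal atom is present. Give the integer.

F0 = init (5 atoms)
F1 = F0 ∪ {at(c,a), at(c,c), at(e,a), at(e,e), at(f,a), at(f,f), near(a), on(c), on(e), on(f)}  (15 atoms)
goal ⊆ F1  ⇒  h_max = 1

1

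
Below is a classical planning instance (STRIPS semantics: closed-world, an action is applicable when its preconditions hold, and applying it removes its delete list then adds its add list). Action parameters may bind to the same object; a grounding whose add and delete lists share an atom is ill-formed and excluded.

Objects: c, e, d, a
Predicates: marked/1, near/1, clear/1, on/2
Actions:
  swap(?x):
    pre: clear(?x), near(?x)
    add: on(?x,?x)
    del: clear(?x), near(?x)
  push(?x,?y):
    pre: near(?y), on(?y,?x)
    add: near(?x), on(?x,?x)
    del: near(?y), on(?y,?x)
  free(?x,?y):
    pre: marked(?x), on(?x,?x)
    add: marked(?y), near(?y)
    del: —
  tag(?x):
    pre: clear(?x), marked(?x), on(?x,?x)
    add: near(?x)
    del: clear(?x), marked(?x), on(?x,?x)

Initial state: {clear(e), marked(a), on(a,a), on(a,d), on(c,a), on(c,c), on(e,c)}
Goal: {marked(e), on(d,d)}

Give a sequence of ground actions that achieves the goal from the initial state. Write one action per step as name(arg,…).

free(a,e); free(a,a); push(d,a)

1. free(a,e)  →  {clear(e), marked(a), marked(e), near(e), on(a,a), on(a,d), on(c,a), on(c,c), on(e,c)}
2. free(a,a)  →  {clear(e), marked(a), marked(e), near(a), near(e), on(a,a), on(a,d), on(c,a), on(c,c), on(e,c)}
3. push(d,a)  →  {clear(e), marked(a), marked(e), near(d), near(e), on(a,a), on(c,a), on(c,c), on(d,d), on(e,c)}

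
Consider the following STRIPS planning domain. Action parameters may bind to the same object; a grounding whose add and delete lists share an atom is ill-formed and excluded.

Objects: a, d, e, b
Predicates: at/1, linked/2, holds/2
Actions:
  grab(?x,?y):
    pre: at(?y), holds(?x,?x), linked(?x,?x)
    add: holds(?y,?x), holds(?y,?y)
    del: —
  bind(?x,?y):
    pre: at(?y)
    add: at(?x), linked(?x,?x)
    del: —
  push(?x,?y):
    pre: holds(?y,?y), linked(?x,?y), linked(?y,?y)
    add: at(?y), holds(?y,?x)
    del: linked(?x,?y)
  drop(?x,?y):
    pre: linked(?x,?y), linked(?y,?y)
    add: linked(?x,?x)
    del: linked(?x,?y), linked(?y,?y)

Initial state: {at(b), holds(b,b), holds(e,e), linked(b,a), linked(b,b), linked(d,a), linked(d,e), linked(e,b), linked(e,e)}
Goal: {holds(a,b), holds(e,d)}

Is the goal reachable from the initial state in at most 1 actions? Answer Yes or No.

1. bind(a,b)  →  {at(a), at(b), holds(b,b), holds(e,e), linked(a,a), linked(b,a), linked(b,b), linked(d,a), linked(d,e), linked(e,b), linked(e,e)}
2. grab(b,a)  →  {at(a), at(b), holds(a,a), holds(a,b), holds(b,b), holds(e,e), linked(a,a), linked(b,a), linked(b,b), linked(d,a), linked(d,e), linked(e,b), linked(e,e)}
3. push(d,e)  →  {at(a), at(b), at(e), holds(a,a), holds(a,b), holds(b,b), holds(e,d), holds(e,e), linked(a,a), linked(b,a), linked(b,b), linked(d,a), linked(e,b), linked(e,e)}
optimal plan length = 3; 3 > 1

No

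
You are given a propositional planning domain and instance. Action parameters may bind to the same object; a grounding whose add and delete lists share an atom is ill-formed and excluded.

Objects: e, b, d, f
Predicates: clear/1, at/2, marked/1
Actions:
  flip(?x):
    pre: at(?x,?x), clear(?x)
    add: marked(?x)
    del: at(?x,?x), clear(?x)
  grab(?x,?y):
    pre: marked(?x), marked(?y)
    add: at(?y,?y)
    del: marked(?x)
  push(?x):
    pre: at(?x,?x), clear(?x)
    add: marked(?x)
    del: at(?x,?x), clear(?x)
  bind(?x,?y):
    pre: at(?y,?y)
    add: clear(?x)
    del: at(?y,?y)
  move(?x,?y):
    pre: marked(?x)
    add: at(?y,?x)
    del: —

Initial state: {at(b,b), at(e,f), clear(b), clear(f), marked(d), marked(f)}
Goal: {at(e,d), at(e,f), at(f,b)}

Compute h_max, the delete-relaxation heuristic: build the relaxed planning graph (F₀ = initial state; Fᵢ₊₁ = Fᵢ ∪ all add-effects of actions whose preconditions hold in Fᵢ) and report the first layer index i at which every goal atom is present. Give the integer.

F0 = init (6 atoms)
F1 = F0 ∪ {at(b,d), at(b,f), at(d,d), at(d,f), at(e,d), at(f,d), at(f,f), clear(d), clear(e), marked(b)}  (16 atoms)
F2 = F1 ∪ {at(d,b), at(e,b), at(f,b)}  (19 atoms)
goal ⊆ F2  ⇒  h_max = 2

2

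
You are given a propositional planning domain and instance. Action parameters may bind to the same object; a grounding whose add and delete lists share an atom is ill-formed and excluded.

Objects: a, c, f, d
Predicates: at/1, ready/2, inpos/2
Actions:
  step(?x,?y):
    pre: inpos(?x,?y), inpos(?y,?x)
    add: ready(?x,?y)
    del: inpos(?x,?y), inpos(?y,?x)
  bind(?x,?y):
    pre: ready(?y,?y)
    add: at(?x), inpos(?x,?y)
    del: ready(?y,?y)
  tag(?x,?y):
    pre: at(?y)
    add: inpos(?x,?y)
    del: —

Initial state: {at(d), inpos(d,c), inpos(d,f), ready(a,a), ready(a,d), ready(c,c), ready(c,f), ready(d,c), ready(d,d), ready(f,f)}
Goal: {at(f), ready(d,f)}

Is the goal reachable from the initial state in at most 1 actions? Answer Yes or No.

No

1. bind(f,d)  →  {at(d), at(f), inpos(d,c), inpos(d,f), inpos(f,d), ready(a,a), ready(a,d), ready(c,c), ready(c,f), ready(d,c), ready(f,f)}
2. step(d,f)  →  {at(d), at(f), inpos(d,c), ready(a,a), ready(a,d), ready(c,c), ready(c,f), ready(d,c), ready(d,f), ready(f,f)}
optimal plan length = 2; 2 > 1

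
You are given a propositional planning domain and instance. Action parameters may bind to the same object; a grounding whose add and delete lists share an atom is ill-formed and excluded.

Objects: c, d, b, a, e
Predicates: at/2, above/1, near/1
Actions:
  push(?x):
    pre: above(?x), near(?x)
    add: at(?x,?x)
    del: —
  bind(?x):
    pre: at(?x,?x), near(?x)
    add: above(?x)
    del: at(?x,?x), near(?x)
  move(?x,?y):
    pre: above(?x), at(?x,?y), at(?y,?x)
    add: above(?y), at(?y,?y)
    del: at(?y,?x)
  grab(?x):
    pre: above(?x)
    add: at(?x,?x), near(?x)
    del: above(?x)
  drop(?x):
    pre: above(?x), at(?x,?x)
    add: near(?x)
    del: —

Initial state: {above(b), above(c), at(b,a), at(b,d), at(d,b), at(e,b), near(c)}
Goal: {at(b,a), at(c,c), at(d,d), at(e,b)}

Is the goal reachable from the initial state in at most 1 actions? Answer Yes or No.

No

1. push(c)  →  {above(b), above(c), at(b,a), at(b,d), at(c,c), at(d,b), at(e,b), near(c)}
2. move(b,d)  →  {above(b), above(c), above(d), at(b,a), at(b,d), at(c,c), at(d,d), at(e,b), near(c)}
optimal plan length = 2; 2 > 1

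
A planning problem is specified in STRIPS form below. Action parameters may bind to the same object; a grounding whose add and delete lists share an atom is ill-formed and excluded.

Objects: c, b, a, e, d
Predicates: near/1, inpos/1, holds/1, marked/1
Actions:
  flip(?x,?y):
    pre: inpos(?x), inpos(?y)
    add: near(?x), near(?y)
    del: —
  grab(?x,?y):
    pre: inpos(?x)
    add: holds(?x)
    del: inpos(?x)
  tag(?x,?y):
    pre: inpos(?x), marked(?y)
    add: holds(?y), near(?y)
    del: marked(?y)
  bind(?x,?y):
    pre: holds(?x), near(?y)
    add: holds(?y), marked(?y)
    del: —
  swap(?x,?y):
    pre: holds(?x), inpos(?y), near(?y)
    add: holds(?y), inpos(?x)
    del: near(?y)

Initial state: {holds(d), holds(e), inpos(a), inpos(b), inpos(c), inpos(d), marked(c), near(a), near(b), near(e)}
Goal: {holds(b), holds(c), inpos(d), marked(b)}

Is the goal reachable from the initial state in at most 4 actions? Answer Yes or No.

1. grab(c,c)  →  {holds(c), holds(d), holds(e), inpos(a), inpos(b), inpos(d), marked(c), near(a), near(b), near(e)}
2. bind(c,b)  →  {holds(b), holds(c), holds(d), holds(e), inpos(a), inpos(b), inpos(d), marked(b), marked(c), near(a), near(b), near(e)}
optimal plan length = 2; 2 ≤ 4

Yes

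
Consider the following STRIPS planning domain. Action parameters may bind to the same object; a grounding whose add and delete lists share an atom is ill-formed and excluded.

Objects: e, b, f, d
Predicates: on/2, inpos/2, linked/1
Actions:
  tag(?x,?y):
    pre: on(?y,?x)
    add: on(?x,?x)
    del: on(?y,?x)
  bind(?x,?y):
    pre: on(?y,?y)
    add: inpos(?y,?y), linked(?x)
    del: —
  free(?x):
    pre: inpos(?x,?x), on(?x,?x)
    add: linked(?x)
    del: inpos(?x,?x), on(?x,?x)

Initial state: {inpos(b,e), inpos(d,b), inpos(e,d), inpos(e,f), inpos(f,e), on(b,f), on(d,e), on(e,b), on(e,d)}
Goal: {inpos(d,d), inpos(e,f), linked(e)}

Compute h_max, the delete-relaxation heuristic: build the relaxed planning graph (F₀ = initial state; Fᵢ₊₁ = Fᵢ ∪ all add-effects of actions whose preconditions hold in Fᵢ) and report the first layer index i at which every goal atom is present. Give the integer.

F0 = init (9 atoms)
F1 = F0 ∪ {on(b,b), on(d,d), on(e,e), on(f,f)}  (13 atoms)
F2 = F1 ∪ {inpos(b,b), inpos(d,d), inpos(e,e), inpos(f,f), linked(b), linked(d), linked(e), linked(f)}  (21 atoms)
goal ⊆ F2  ⇒  h_max = 2

2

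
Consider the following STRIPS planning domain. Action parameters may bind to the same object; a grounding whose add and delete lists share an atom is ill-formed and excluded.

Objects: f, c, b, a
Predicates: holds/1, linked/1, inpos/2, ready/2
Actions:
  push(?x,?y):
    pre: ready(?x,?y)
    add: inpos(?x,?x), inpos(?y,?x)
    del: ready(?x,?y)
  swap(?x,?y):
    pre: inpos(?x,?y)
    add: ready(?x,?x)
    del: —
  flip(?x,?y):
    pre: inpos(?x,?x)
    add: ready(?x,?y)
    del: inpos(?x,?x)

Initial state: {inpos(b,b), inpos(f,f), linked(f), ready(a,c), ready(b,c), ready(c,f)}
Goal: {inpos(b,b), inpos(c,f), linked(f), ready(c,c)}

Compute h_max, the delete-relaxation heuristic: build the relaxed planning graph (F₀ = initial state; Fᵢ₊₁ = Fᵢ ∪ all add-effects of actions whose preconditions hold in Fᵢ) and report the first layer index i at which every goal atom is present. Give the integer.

F0 = init (6 atoms)
F1 = F0 ∪ {inpos(a,a), inpos(c,a), inpos(c,b), inpos(c,c), inpos(f,c), ready(b,a), ready(b,b), ready(b,f), ready(f,a), ready(f,b), ready(f,c), ready(f,f)}  (18 atoms)
F2 = F1 ∪ {inpos(a,b), inpos(a,f), inpos(b,f), inpos(c,f), inpos(f,b), ready(a,a), ready(a,b), ready(a,f), ready(c,a), ready(c,b), ready(c,c)}  (29 atoms)
goal ⊆ F2  ⇒  h_max = 2

2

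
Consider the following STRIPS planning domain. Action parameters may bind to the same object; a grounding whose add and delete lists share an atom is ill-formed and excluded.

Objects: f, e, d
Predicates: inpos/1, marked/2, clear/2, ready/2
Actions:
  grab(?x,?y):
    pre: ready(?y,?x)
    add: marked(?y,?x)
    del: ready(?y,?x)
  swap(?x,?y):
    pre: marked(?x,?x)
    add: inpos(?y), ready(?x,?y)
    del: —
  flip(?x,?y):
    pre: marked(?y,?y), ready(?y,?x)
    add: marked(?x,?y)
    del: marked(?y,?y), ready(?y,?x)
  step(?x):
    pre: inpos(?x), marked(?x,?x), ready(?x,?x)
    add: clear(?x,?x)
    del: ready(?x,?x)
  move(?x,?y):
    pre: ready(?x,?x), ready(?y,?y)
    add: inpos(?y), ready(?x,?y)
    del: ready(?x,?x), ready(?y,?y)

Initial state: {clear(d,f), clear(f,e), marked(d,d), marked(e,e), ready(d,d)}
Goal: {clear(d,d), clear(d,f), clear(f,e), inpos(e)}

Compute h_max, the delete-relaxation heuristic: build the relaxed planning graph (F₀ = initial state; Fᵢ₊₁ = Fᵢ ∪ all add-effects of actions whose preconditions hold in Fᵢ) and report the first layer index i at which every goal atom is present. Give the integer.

F0 = init (5 atoms)
F1 = F0 ∪ {inpos(d), inpos(e), inpos(f), ready(d,e), ready(d,f), ready(e,d), ready(e,e), ready(e,f)}  (13 atoms)
F2 = F1 ∪ {clear(d,d), clear(e,e), marked(d,e), marked(d,f), marked(e,d), marked(e,f), marked(f,d), marked(f,e)}  (21 atoms)
goal ⊆ F2  ⇒  h_max = 2

2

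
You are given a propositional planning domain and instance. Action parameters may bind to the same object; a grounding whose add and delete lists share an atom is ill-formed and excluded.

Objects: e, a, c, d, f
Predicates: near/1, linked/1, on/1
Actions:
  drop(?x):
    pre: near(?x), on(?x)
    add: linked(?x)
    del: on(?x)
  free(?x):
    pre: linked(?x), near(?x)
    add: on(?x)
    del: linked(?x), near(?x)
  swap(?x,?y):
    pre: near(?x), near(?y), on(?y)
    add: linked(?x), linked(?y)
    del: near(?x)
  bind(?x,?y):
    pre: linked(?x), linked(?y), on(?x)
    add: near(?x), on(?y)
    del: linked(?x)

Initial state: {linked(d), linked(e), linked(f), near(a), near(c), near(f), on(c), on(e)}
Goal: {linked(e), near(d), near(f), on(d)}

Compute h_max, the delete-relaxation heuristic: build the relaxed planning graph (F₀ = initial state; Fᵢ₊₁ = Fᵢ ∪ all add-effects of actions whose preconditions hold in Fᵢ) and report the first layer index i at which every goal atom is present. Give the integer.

2

F0 = init (8 atoms)
F1 = F0 ∪ {linked(a), linked(c), near(e), on(d), on(f)}  (13 atoms)
F2 = F1 ∪ {near(d), on(a)}  (15 atoms)
goal ⊆ F2  ⇒  h_max = 2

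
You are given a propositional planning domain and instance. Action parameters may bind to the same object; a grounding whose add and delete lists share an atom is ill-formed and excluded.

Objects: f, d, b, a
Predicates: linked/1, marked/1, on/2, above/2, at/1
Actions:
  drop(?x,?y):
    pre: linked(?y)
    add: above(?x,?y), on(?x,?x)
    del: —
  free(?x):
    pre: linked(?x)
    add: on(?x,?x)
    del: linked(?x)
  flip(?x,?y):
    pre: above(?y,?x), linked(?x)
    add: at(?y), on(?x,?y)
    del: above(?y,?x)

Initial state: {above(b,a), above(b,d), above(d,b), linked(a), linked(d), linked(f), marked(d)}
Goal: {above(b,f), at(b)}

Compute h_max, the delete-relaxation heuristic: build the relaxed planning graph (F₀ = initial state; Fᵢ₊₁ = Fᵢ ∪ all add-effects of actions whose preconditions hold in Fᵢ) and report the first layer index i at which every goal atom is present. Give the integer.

F0 = init (7 atoms)
F1 = F0 ∪ {above(a,a), above(a,d), above(a,f), above(b,f), above(d,a), above(d,d), above(d,f), above(f,a), above(f,d), above(f,f), at(b), on(a,a), on(a,b), on(b,b), on(d,b), on(d,d), on(f,f)}  (24 atoms)
goal ⊆ F1  ⇒  h_max = 1

1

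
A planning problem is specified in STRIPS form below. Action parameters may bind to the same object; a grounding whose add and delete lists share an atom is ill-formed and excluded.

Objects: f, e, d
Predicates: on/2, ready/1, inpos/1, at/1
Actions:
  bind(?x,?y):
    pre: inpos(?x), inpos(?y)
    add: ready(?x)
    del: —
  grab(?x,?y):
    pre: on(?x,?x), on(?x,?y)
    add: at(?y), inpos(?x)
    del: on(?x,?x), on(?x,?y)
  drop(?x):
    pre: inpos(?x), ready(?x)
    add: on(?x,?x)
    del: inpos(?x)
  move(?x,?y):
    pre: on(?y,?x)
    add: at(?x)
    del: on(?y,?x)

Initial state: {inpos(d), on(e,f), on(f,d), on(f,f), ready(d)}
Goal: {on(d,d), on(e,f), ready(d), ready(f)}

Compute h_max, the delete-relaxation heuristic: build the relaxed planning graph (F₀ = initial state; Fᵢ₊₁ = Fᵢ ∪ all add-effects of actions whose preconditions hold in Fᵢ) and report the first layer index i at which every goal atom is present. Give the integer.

2

F0 = init (5 atoms)
F1 = F0 ∪ {at(d), at(f), inpos(f), on(d,d)}  (9 atoms)
F2 = F1 ∪ {ready(f)}  (10 atoms)
goal ⊆ F2  ⇒  h_max = 2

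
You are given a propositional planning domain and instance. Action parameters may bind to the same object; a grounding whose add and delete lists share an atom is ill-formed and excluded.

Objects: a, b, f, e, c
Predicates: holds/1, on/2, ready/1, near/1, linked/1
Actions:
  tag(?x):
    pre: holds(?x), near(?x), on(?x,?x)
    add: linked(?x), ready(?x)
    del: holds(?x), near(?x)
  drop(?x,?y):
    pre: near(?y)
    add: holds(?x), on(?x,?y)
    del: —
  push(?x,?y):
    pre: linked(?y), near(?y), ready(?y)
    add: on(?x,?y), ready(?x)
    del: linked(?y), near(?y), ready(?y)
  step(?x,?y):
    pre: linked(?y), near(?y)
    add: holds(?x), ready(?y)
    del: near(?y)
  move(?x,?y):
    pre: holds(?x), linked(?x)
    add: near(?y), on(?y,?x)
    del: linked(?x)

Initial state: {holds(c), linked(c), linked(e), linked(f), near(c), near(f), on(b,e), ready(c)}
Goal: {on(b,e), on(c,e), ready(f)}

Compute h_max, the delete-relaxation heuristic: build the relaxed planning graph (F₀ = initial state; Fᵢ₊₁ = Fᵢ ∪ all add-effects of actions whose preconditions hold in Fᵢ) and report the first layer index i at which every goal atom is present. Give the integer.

F0 = init (8 atoms)
F1 = F0 ∪ {holds(a), holds(b), holds(e), holds(f), near(a), near(b), near(e), on(a,c), on(a,f), on(b,c), on(b,f), on(c,c), on(c,f), on(e,c), on(e,f), on(f,c), on(f,f), ready(a), ready(b), ready(e), ready(f)}  (29 atoms)
F2 = F1 ∪ {on(a,a), on(a,b), on(a,e), on(b,a), on(b,b), on(c,a), on(c,b), on(c,e), on(e,a), on(e,b), on(e,e), on(f,a), on(f,b), on(f,e)}  (43 atoms)
goal ⊆ F2  ⇒  h_max = 2

2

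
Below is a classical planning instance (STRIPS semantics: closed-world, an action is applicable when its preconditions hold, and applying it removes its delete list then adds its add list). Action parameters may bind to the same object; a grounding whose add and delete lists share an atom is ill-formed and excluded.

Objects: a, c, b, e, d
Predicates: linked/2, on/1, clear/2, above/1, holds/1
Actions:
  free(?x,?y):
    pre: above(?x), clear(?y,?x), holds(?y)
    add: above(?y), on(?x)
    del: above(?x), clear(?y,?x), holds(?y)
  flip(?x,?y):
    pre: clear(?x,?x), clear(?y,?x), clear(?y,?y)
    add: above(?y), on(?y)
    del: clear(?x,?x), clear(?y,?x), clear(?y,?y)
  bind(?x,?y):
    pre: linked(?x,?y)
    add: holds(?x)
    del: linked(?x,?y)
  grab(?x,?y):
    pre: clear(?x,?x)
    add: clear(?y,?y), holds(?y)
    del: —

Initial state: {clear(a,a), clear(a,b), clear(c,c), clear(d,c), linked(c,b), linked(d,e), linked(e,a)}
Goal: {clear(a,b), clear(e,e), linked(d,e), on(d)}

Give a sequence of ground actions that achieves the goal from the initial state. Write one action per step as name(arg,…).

grab(a,e); grab(a,d); flip(c,d)

1. grab(a,e)  →  {clear(a,a), clear(a,b), clear(c,c), clear(d,c), clear(e,e), holds(e), linked(c,b), linked(d,e), linked(e,a)}
2. grab(a,d)  →  {clear(a,a), clear(a,b), clear(c,c), clear(d,c), clear(d,d), clear(e,e), holds(d), holds(e), linked(c,b), linked(d,e), linked(e,a)}
3. flip(c,d)  →  {above(d), clear(a,a), clear(a,b), clear(e,e), holds(d), holds(e), linked(c,b), linked(d,e), linked(e,a), on(d)}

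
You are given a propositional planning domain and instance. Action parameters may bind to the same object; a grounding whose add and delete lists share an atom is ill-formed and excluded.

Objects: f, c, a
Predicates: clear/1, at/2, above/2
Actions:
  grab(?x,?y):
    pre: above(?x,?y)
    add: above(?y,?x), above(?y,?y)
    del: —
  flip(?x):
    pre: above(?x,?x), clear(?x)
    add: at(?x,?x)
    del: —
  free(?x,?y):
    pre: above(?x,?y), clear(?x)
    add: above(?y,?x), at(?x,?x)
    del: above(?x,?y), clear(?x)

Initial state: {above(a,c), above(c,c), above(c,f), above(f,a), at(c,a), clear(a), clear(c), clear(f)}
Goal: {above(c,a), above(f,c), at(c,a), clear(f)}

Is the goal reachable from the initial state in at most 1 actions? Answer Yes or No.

1. grab(c,f)  →  {above(a,c), above(c,c), above(c,f), above(f,a), above(f,c), above(f,f), at(c,a), clear(a), clear(c), clear(f)}
2. grab(a,c)  →  {above(a,c), above(c,a), above(c,c), above(c,f), above(f,a), above(f,c), above(f,f), at(c,a), clear(a), clear(c), clear(f)}
optimal plan length = 2; 2 > 1

No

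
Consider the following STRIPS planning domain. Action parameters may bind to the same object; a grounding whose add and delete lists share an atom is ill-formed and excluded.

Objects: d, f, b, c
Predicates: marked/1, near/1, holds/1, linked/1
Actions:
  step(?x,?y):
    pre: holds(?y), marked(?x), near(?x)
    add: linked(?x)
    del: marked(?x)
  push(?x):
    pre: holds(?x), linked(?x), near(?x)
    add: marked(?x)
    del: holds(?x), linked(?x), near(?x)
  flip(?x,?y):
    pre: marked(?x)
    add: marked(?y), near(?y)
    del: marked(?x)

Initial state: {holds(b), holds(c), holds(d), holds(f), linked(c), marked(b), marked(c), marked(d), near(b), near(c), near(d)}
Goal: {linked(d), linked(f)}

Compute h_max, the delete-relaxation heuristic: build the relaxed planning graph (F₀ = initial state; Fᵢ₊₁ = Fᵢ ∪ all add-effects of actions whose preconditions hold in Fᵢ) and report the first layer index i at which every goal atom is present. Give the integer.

2

F0 = init (11 atoms)
F1 = F0 ∪ {linked(b), linked(d), marked(f), near(f)}  (15 atoms)
F2 = F1 ∪ {linked(f)}  (16 atoms)
goal ⊆ F2  ⇒  h_max = 2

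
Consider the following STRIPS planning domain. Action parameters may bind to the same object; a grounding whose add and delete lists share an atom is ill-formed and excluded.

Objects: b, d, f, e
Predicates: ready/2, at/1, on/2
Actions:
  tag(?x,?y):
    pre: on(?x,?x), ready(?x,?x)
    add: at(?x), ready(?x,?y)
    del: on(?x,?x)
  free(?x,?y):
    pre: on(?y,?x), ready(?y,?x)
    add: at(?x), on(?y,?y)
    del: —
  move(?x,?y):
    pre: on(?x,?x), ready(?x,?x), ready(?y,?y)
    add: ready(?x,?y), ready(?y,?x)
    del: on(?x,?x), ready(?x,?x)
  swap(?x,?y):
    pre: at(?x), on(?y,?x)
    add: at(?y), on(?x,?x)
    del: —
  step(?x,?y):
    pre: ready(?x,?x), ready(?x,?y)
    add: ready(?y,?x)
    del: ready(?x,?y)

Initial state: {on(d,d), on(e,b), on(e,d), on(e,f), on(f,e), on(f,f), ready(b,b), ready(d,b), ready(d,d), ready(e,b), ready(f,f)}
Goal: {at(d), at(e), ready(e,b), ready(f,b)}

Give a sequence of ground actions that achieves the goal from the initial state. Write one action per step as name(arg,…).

tag(d,b); tag(f,b); swap(d,e)

1. tag(d,b)  →  {at(d), on(e,b), on(e,d), on(e,f), on(f,e), on(f,f), ready(b,b), ready(d,b), ready(d,d), ready(e,b), ready(f,f)}
2. tag(f,b)  →  {at(d), at(f), on(e,b), on(e,d), on(e,f), on(f,e), ready(b,b), ready(d,b), ready(d,d), ready(e,b), ready(f,b), ready(f,f)}
3. swap(d,e)  →  {at(d), at(e), at(f), on(d,d), on(e,b), on(e,d), on(e,f), on(f,e), ready(b,b), ready(d,b), ready(d,d), ready(e,b), ready(f,b), ready(f,f)}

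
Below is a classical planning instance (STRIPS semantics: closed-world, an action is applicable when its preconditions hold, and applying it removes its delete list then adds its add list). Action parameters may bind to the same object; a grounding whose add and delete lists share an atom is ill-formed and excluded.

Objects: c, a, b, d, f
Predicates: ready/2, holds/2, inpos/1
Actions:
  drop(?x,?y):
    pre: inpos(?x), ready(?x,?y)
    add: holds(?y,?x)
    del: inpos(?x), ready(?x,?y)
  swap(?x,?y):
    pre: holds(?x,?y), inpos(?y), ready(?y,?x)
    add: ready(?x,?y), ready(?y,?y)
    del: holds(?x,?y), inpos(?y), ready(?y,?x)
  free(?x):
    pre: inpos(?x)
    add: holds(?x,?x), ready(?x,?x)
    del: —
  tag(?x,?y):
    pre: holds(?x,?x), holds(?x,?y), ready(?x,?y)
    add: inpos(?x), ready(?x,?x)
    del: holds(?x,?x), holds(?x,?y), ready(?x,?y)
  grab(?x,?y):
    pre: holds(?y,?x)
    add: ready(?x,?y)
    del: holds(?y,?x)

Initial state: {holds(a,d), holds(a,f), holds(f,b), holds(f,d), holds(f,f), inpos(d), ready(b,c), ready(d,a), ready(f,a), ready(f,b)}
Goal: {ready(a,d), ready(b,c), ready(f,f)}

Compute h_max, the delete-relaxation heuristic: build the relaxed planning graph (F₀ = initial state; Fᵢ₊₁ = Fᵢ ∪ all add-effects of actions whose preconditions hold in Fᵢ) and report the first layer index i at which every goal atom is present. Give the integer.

F0 = init (10 atoms)
F1 = F0 ∪ {holds(d,d), inpos(f), ready(a,d), ready(b,f), ready(d,d), ready(d,f), ready(f,f)}  (17 atoms)
goal ⊆ F1  ⇒  h_max = 1

1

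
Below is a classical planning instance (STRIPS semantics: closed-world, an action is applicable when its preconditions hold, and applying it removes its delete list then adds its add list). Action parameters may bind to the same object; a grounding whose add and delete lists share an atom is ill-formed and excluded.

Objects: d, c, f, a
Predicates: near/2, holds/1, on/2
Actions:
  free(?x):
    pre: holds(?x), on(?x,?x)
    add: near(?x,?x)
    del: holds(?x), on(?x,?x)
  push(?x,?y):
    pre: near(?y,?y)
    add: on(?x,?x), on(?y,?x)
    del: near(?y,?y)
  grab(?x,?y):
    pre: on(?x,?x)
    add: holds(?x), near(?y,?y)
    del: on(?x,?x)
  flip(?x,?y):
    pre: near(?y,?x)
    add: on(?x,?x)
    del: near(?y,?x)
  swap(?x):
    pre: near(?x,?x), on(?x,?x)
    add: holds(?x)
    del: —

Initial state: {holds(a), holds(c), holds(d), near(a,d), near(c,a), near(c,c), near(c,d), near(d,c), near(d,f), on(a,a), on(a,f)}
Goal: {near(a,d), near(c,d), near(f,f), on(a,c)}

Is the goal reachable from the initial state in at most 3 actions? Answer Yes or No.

Yes

1. free(a)  →  {holds(c), holds(d), near(a,a), near(a,d), near(c,a), near(c,c), near(c,d), near(d,c), near(d,f), on(a,f)}
2. push(c,a)  →  {holds(c), holds(d), near(a,d), near(c,a), near(c,c), near(c,d), near(d,c), near(d,f), on(a,c), on(a,f), on(c,c)}
3. grab(c,f)  →  {holds(c), holds(d), near(a,d), near(c,a), near(c,c), near(c,d), near(d,c), near(d,f), near(f,f), on(a,c), on(a,f)}
optimal plan length = 3; 3 ≤ 3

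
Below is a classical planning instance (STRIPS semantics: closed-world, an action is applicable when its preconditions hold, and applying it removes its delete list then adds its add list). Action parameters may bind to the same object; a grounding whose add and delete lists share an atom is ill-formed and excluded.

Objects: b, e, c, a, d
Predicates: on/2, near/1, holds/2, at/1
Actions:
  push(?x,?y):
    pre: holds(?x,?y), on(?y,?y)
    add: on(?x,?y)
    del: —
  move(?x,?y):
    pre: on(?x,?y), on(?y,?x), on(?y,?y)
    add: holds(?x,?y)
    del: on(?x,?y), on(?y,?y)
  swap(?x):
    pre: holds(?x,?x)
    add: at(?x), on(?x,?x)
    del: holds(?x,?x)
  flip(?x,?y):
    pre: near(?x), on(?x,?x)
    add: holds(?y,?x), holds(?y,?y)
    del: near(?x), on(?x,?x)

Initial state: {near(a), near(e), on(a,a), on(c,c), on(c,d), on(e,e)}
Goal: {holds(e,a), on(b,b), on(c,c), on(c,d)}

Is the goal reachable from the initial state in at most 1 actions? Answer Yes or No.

No

1. flip(e,b)  →  {holds(b,b), holds(b,e), near(a), on(a,a), on(c,c), on(c,d)}
2. swap(b)  →  {at(b), holds(b,e), near(a), on(a,a), on(b,b), on(c,c), on(c,d)}
3. flip(a,e)  →  {at(b), holds(b,e), holds(e,a), holds(e,e), on(b,b), on(c,c), on(c,d)}
optimal plan length = 3; 3 > 1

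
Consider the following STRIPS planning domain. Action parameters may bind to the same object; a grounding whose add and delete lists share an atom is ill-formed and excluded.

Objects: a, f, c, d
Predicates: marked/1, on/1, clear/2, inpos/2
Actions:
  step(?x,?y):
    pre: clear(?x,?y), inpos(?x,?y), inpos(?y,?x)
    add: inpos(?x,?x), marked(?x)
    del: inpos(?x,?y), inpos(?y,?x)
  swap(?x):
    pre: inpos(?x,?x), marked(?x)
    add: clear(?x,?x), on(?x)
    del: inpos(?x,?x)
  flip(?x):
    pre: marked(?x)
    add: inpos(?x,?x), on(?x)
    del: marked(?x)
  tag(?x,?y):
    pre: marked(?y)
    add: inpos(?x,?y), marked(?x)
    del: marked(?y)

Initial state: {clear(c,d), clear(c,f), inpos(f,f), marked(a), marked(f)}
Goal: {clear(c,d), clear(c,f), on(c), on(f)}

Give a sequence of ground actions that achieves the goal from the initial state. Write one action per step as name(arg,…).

swap(f); tag(c,a); flip(c)

1. swap(f)  →  {clear(c,d), clear(c,f), clear(f,f), marked(a), marked(f), on(f)}
2. tag(c,a)  →  {clear(c,d), clear(c,f), clear(f,f), inpos(c,a), marked(c), marked(f), on(f)}
3. flip(c)  →  {clear(c,d), clear(c,f), clear(f,f), inpos(c,a), inpos(c,c), marked(f), on(c), on(f)}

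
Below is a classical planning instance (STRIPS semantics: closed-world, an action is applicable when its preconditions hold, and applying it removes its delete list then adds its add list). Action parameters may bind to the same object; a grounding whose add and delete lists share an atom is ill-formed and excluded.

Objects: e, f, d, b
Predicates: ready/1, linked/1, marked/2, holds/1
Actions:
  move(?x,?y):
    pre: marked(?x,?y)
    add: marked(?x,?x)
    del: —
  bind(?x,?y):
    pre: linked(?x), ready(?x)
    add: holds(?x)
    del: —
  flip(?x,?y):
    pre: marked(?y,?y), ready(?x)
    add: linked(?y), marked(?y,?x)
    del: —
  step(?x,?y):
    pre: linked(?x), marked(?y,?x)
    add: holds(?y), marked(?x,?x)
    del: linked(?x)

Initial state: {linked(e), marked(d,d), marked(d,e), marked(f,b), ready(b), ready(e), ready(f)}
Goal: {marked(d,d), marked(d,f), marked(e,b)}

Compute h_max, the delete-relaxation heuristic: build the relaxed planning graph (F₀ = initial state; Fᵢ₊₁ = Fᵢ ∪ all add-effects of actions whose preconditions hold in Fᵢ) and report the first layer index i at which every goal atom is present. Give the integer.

F0 = init (7 atoms)
F1 = F0 ∪ {holds(d), holds(e), linked(d), marked(d,b), marked(d,f), marked(e,e), marked(f,f)}  (14 atoms)
F2 = F1 ∪ {linked(f), marked(e,b), marked(e,f), marked(f,e)}  (18 atoms)
goal ⊆ F2  ⇒  h_max = 2

2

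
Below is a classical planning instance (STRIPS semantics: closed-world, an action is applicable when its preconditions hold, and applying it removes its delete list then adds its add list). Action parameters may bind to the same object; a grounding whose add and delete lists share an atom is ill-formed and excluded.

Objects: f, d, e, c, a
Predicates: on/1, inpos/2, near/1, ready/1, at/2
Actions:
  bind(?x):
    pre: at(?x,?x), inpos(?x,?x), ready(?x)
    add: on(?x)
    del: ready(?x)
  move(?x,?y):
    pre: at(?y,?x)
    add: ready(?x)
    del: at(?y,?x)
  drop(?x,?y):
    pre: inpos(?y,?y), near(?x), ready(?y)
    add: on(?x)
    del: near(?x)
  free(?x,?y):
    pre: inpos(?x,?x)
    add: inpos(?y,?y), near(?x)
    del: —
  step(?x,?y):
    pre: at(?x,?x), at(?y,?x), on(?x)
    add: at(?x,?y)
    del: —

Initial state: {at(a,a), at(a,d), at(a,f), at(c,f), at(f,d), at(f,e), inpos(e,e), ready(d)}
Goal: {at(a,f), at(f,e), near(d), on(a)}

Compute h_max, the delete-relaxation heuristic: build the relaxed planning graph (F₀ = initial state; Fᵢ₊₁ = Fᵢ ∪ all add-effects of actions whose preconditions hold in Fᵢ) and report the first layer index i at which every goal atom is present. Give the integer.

2

F0 = init (8 atoms)
F1 = F0 ∪ {inpos(a,a), inpos(c,c), inpos(d,d), inpos(f,f), near(e), ready(a), ready(e), ready(f)}  (16 atoms)
F2 = F1 ∪ {near(a), near(c), near(d), near(f), on(a), on(e)}  (22 atoms)
goal ⊆ F2  ⇒  h_max = 2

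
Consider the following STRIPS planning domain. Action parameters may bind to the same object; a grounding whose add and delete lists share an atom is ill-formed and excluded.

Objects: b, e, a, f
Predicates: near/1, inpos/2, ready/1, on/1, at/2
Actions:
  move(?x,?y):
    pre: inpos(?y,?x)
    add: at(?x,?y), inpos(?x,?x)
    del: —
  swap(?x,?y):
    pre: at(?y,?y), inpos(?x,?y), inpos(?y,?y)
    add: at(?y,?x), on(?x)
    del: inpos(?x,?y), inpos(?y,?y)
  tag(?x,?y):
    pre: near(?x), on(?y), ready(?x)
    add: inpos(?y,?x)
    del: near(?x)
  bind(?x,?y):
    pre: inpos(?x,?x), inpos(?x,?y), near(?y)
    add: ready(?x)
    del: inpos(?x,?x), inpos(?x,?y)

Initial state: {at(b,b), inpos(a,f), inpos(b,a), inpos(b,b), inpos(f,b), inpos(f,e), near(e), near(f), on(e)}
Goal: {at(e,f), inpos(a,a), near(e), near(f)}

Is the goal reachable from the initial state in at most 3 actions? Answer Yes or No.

1. move(e,f)  →  {at(b,b), at(e,f), inpos(a,f), inpos(b,a), inpos(b,b), inpos(e,e), inpos(f,b), inpos(f,e), near(e), near(f), on(e)}
2. move(a,b)  →  {at(a,b), at(b,b), at(e,f), inpos(a,a), inpos(a,f), inpos(b,a), inpos(b,b), inpos(e,e), inpos(f,b), inpos(f,e), near(e), near(f), on(e)}
optimal plan length = 2; 2 ≤ 3

Yes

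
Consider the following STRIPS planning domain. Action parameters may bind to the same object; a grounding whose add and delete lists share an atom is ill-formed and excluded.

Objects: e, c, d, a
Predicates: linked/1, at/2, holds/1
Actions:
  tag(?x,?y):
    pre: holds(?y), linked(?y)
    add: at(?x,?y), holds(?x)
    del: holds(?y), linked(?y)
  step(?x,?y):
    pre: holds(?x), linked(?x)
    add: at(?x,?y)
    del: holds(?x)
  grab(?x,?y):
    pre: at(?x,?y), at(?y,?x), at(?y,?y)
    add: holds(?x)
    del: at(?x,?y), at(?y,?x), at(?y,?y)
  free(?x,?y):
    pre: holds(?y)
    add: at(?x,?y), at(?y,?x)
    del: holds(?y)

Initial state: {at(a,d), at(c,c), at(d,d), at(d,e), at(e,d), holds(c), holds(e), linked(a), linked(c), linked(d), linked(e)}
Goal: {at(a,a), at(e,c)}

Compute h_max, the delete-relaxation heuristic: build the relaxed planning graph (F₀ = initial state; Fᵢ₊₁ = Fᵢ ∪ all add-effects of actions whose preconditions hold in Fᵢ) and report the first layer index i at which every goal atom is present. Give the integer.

F0 = init (11 atoms)
F1 = F0 ∪ {at(a,c), at(a,e), at(c,a), at(c,d), at(c,e), at(d,c), at(e,a), at(e,c), at(e,e), holds(a), holds(d)}  (22 atoms)
F2 = F1 ∪ {at(a,a), at(d,a)}  (24 atoms)
goal ⊆ F2  ⇒  h_max = 2

2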